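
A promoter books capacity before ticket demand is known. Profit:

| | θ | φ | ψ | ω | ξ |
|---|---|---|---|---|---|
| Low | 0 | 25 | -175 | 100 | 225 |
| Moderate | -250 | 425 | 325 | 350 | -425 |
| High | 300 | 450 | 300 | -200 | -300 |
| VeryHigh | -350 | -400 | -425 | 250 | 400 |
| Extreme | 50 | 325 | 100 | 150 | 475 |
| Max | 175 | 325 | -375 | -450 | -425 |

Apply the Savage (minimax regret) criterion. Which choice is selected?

Column bests: θ=300, φ=450, ψ=325, ω=350, ξ=475.
Low regrets: 300, 425, 500, 250, 250 → max 500
Moderate regrets: 550, 25, 0, 0, 900 → max 900
High regrets: 0, 0, 25, 550, 775 → max 775
VeryHigh regrets: 650, 850, 750, 100, 75 → max 850
Extreme regrets: 250, 125, 225, 200, 0 → max 250
Max regrets: 125, 125, 700, 800, 900 → max 900
Smallest max regret = 250 → Extreme.

Extreme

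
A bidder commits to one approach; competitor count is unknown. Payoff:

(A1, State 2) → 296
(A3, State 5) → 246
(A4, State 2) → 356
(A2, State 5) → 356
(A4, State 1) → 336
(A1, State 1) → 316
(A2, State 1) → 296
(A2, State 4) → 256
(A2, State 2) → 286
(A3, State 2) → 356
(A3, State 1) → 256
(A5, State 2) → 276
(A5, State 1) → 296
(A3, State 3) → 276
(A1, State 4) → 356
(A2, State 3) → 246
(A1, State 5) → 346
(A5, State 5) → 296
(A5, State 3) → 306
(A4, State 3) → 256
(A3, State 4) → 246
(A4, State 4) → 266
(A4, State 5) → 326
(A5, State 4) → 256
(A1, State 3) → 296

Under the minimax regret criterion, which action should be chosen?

Column bests: State 1=336, State 2=356, State 3=306, State 4=356, State 5=356.
A1 regrets: 20, 60, 10, 0, 10 → max 60
A2 regrets: 40, 70, 60, 100, 0 → max 100
A3 regrets: 80, 0, 30, 110, 110 → max 110
A4 regrets: 0, 0, 50, 90, 30 → max 90
A5 regrets: 40, 80, 0, 100, 60 → max 100
Smallest max regret = 60 → A1.

A1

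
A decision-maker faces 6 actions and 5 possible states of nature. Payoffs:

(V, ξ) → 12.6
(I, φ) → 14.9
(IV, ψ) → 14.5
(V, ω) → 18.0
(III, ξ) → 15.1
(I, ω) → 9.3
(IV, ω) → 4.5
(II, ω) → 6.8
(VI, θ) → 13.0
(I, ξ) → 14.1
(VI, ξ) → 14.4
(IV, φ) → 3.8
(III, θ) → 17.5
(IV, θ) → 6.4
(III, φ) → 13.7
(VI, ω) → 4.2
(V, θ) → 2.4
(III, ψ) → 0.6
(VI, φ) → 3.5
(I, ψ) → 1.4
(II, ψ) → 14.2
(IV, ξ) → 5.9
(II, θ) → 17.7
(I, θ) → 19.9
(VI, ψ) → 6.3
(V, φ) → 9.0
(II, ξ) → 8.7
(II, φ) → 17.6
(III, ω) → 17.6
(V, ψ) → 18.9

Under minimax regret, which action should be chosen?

Column bests: θ=19.9, φ=17.6, ψ=18.9, ω=18.0, ξ=15.1.
I regrets: 0.0, 2.7, 17.5, 8.7, 1.0 → max 17.5
II regrets: 2.2, 0.0, 4.7, 11.2, 6.4 → max 11.2
III regrets: 2.4, 3.9, 18.3, 0.4, 0.0 → max 18.3
IV regrets: 13.5, 13.8, 4.4, 13.5, 9.2 → max 13.8
V regrets: 17.5, 8.6, 0.0, 0.0, 2.5 → max 17.5
VI regrets: 6.9, 14.1, 12.6, 13.8, 0.7 → max 14.1
Smallest max regret = 11.2 → II.

II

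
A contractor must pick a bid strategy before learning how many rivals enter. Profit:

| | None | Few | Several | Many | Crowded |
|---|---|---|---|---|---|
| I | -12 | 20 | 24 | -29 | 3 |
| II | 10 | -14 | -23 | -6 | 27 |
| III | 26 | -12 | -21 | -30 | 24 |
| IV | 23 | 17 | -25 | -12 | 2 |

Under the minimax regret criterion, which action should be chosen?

I

Column bests: None=26, Few=20, Several=24, Many=-6, Crowded=27.
I regrets: 38, 0, 0, 23, 24 → max 38
II regrets: 16, 34, 47, 0, 0 → max 47
III regrets: 0, 32, 45, 24, 3 → max 45
IV regrets: 3, 3, 49, 6, 25 → max 49
Smallest max regret = 38 → I.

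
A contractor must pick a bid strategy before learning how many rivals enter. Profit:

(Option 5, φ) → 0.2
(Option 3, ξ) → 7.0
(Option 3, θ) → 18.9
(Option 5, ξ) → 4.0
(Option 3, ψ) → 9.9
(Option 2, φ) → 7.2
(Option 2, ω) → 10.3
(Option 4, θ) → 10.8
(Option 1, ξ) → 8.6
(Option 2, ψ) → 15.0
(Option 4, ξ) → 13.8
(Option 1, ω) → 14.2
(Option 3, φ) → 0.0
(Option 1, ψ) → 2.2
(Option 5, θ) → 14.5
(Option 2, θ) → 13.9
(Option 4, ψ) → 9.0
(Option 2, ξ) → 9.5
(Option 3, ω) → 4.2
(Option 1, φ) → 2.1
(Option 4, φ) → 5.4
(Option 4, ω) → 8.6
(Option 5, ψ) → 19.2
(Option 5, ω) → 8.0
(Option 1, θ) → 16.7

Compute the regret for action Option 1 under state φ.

Best payoff under φ is 7.2.
Regret = 7.2 − 2.1 = 5.1.

5.1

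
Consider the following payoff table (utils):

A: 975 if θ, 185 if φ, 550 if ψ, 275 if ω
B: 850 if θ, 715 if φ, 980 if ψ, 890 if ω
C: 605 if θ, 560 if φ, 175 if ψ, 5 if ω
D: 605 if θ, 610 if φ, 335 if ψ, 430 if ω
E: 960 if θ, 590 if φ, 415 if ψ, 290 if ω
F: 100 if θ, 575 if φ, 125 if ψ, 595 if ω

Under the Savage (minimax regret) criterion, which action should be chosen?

Column bests: θ=975, φ=715, ψ=980, ω=890.
A regrets: 0, 530, 430, 615 → max 615
B regrets: 125, 0, 0, 0 → max 125
C regrets: 370, 155, 805, 885 → max 885
D regrets: 370, 105, 645, 460 → max 645
E regrets: 15, 125, 565, 600 → max 600
F regrets: 875, 140, 855, 295 → max 875
Smallest max regret = 125 → B.

B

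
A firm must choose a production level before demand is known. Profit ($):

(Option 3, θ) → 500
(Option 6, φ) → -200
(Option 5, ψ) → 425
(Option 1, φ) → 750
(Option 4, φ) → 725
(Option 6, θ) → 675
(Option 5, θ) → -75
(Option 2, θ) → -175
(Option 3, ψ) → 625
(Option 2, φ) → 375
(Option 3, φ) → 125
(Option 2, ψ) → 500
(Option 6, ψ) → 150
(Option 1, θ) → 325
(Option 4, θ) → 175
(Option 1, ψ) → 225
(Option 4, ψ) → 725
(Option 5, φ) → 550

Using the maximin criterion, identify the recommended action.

Option 1

Row minima: Option 1=225, Option 2=-175, Option 3=125, Option 4=175, Option 5=-75, Option 6=-200
Best worst-case = 225 → Option 1.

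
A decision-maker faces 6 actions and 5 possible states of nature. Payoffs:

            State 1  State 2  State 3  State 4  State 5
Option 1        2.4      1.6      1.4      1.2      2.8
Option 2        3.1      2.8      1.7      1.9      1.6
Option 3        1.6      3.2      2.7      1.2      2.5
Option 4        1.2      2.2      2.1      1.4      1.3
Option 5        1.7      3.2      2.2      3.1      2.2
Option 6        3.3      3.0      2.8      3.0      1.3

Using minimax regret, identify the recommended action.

Column bests: State 1=3.3, State 2=3.2, State 3=2.8, State 4=3.1, State 5=2.8.
Option 1 regrets: 0.9, 1.6, 1.4, 1.9, 0.0 → max 1.9
Option 2 regrets: 0.2, 0.4, 1.1, 1.2, 1.2 → max 1.2
Option 3 regrets: 1.7, 0.0, 0.1, 1.9, 0.3 → max 1.9
Option 4 regrets: 2.1, 1.0, 0.7, 1.7, 1.5 → max 2.1
Option 5 regrets: 1.6, 0.0, 0.6, 0.0, 0.6 → max 1.6
Option 6 regrets: 0.0, 0.2, 0.0, 0.1, 1.5 → max 1.5
Smallest max regret = 1.2 → Option 2.

Option 2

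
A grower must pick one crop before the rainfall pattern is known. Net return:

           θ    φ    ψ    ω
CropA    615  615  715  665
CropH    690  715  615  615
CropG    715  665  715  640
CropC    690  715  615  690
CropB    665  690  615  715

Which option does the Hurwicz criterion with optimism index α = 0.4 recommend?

CropA: 0.4·715 + 0.6·615 = 655
CropH: 0.4·715 + 0.6·615 = 655
CropG: 0.4·715 + 0.6·640 = 670
CropC: 0.4·715 + 0.6·615 = 655
CropB: 0.4·715 + 0.6·615 = 655
Highest Hurwicz score = 670 → CropG.

CropG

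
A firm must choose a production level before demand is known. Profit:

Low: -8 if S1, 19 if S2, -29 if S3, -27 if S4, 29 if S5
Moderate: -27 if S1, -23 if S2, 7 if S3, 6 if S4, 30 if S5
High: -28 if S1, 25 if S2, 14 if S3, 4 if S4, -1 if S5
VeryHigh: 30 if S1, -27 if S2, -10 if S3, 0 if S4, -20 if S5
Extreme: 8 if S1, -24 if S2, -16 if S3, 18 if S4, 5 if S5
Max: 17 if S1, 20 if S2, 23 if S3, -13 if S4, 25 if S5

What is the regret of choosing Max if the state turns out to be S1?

13

Best payoff under S1 is 30.
Regret = 30 − 17 = 13.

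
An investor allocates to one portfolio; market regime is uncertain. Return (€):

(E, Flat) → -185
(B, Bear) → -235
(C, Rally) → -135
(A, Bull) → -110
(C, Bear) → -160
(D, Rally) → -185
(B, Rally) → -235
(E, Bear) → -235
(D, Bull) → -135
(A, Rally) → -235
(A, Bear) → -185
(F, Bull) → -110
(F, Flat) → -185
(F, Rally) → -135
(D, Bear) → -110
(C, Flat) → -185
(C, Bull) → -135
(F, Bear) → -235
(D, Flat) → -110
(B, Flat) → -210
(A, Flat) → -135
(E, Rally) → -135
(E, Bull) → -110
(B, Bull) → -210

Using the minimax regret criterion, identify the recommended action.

Column bests: Bear=-110, Flat=-110, Bull=-110, Rally=-135.
A regrets: 75, 25, 0, 100 → max 100
B regrets: 125, 100, 100, 100 → max 125
C regrets: 50, 75, 25, 0 → max 75
D regrets: 0, 0, 25, 50 → max 50
E regrets: 125, 75, 0, 0 → max 125
F regrets: 125, 75, 0, 0 → max 125
Smallest max regret = 50 → D.

D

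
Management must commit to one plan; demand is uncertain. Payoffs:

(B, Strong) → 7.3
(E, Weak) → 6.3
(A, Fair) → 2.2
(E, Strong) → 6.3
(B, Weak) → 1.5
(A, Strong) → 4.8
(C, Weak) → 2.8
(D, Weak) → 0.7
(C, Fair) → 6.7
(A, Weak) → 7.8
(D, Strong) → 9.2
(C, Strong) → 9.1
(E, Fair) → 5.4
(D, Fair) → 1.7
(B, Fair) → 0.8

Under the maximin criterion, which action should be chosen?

Row minima: A=2.2, B=0.8, C=2.8, D=0.7, E=5.4
Best worst-case = 5.4 → E.

E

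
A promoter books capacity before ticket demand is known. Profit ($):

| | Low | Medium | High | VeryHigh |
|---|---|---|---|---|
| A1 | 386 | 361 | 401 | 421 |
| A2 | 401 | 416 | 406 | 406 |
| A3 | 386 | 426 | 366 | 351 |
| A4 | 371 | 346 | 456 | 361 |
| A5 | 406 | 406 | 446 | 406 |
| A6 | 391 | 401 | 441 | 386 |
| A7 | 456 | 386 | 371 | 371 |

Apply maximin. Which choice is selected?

A5

Row minima: A1=361, A2=401, A3=351, A4=346, A5=406, A6=386, A7=371
Best worst-case = 406 → A5.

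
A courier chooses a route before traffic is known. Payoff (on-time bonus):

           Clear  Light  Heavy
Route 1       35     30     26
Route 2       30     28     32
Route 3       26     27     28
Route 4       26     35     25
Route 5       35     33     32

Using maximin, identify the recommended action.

Route 5

Row minima: Route 1=26, Route 2=28, Route 3=26, Route 4=25, Route 5=32
Best worst-case = 32 → Route 5.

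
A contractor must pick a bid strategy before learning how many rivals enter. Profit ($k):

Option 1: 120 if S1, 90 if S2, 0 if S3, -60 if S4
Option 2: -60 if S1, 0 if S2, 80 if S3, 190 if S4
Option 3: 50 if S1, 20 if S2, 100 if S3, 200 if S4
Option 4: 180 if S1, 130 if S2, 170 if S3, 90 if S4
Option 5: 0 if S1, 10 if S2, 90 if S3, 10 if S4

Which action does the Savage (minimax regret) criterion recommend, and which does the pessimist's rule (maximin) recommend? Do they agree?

Column bests: S1=180, S2=130, S3=170, S4=200.
Option 1 regrets: 60, 40, 170, 260 → max 260
Option 2 regrets: 240, 130, 90, 10 → max 240
Option 3 regrets: 130, 110, 70, 0 → max 130
Option 4 regrets: 0, 0, 0, 110 → max 110
Option 5 regrets: 180, 120, 80, 190 → max 190
Smallest max regret = 110 → Option 4.
Row minima: Option 1=-60, Option 2=-60, Option 3=20, Option 4=90, Option 5=0
Best worst-case = 90 → Option 4.

minimax regret → Option 4; maximin → Option 4 (agree)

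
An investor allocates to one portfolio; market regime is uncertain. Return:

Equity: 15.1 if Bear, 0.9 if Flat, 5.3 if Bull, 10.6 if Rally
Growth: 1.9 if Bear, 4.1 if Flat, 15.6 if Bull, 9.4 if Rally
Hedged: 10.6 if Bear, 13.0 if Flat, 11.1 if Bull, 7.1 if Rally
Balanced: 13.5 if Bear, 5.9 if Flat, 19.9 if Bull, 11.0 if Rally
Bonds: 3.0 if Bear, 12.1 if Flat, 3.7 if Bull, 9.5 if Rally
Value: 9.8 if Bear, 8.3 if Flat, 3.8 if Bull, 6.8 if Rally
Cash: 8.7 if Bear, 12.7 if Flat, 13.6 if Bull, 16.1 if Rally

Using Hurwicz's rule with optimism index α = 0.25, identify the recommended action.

Cash

Equity: 0.25·15.1 + 0.75·0.9 = 4.45
Growth: 0.25·15.6 + 0.75·1.9 = 5.325
Hedged: 0.25·13.0 + 0.75·7.1 = 8.575
Balanced: 0.25·19.9 + 0.75·5.9 = 9.4
Bonds: 0.25·12.1 + 0.75·3.0 = 5.275
Value: 0.25·9.8 + 0.75·3.8 = 5.3
Cash: 0.25·16.1 + 0.75·8.7 = 10.55
Highest Hurwicz score = 10.55 → Cash.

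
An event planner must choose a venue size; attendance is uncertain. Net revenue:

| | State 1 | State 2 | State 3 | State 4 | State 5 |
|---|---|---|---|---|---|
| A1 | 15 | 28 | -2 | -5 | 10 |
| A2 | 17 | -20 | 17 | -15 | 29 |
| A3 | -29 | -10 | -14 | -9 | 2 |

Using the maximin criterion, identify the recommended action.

Row minima: A1=-5, A2=-20, A3=-29
Best worst-case = -5 → A1.

A1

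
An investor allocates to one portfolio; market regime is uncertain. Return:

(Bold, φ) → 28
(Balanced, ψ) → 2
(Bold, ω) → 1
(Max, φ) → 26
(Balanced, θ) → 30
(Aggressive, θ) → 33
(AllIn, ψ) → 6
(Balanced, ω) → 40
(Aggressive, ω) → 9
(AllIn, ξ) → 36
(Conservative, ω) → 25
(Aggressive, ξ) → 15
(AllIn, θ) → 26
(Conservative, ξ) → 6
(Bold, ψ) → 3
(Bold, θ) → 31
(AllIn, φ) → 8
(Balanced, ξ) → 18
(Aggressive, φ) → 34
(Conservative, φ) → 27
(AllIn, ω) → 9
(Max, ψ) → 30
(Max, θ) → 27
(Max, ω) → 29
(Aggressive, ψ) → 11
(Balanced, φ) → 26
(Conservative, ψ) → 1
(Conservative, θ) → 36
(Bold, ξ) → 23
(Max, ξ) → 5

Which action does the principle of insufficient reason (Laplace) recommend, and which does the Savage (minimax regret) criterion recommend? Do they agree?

laplace → Max; minimax regret → Balanced (disagree)

Row averages: Conservative=19, Balanced=23.2, Aggressive=20.4, Bold=17.2, AllIn=17, Max=23.4
Highest average = 23.4 → Max.
Column bests: θ=36, φ=34, ψ=30, ω=40, ξ=36.
Conservative regrets: 0, 7, 29, 15, 30 → max 30
Balanced regrets: 6, 8, 28, 0, 18 → max 28
Aggressive regrets: 3, 0, 19, 31, 21 → max 31
Bold regrets: 5, 6, 27, 39, 13 → max 39
AllIn regrets: 10, 26, 24, 31, 0 → max 31
Max regrets: 9, 8, 0, 11, 31 → max 31
Smallest max regret = 28 → Balanced.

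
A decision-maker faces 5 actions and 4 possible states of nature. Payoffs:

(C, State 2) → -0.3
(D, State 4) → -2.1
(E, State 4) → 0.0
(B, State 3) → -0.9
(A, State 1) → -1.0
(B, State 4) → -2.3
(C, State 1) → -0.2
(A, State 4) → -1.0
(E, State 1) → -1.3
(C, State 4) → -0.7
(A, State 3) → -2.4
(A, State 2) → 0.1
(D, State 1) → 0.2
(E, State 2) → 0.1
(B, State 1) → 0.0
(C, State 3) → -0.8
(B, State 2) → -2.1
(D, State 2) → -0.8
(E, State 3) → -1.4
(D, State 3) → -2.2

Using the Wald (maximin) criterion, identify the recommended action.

Row minima: A=-2.4, B=-2.3, C=-0.8, D=-2.2, E=-1.4
Best worst-case = -0.8 → C.

C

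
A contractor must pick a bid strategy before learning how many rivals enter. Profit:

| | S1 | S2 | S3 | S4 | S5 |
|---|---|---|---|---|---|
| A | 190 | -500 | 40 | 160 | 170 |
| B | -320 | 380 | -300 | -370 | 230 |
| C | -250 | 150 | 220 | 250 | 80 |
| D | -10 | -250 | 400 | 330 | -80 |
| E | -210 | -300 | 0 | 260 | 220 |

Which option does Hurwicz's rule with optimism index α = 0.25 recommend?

D

A: 0.25·190 + 0.75·(-500) = -327.5
B: 0.25·380 + 0.75·(-370) = -182.5
C: 0.25·250 + 0.75·(-250) = -125
D: 0.25·400 + 0.75·(-250) = -87.5
E: 0.25·260 + 0.75·(-300) = -160
Highest Hurwicz score = -87.5 → D.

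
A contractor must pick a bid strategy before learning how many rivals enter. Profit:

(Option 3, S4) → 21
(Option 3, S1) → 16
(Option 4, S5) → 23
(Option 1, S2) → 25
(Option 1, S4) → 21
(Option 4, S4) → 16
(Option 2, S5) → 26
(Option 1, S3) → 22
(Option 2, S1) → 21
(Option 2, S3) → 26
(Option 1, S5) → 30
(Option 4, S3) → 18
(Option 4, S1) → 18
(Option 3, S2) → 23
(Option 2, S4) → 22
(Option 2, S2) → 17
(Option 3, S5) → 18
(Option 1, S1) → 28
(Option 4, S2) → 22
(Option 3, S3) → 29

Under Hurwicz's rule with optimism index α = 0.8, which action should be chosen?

Option 1

Option 1: 0.8·30 + 0.2·21 = 28.2
Option 2: 0.8·26 + 0.2·17 = 24.2
Option 3: 0.8·29 + 0.2·16 = 26.4
Option 4: 0.8·23 + 0.2·16 = 21.6
Highest Hurwicz score = 28.2 → Option 1.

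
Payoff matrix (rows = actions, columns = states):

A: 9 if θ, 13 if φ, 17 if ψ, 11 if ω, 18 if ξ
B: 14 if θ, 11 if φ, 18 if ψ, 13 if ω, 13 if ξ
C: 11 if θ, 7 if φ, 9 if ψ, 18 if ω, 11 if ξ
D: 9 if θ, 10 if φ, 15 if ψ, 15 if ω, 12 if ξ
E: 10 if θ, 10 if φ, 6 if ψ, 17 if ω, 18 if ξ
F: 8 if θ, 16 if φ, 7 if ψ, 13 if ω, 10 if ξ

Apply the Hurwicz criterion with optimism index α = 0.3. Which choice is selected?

B

A: 0.3·18 + 0.7·9 = 11.7
B: 0.3·18 + 0.7·11 = 13.1
C: 0.3·18 + 0.7·7 = 10.3
D: 0.3·15 + 0.7·9 = 10.8
E: 0.3·18 + 0.7·6 = 9.6
F: 0.3·16 + 0.7·7 = 9.7
Highest Hurwicz score = 13.1 → B.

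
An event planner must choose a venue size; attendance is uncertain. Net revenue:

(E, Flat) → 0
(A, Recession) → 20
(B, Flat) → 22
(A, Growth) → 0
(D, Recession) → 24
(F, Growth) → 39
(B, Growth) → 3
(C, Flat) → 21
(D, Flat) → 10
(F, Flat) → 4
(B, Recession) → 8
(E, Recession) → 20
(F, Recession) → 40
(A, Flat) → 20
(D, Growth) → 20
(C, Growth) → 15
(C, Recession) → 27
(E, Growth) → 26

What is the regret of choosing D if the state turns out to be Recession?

Best payoff under Recession is 40.
Regret = 40 − 24 = 16.

16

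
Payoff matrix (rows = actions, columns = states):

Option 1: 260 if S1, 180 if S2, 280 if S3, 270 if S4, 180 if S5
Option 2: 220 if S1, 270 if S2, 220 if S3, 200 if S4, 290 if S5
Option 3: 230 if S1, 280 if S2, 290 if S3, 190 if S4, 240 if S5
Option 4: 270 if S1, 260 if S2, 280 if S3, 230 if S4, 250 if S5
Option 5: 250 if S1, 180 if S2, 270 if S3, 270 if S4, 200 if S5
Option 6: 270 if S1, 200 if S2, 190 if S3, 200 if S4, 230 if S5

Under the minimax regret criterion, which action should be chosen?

Option 4

Column bests: S1=270, S2=280, S3=290, S4=270, S5=290.
Option 1 regrets: 10, 100, 10, 0, 110 → max 110
Option 2 regrets: 50, 10, 70, 70, 0 → max 70
Option 3 regrets: 40, 0, 0, 80, 50 → max 80
Option 4 regrets: 0, 20, 10, 40, 40 → max 40
Option 5 regrets: 20, 100, 20, 0, 90 → max 100
Option 6 regrets: 0, 80, 100, 70, 60 → max 100
Smallest max regret = 40 → Option 4.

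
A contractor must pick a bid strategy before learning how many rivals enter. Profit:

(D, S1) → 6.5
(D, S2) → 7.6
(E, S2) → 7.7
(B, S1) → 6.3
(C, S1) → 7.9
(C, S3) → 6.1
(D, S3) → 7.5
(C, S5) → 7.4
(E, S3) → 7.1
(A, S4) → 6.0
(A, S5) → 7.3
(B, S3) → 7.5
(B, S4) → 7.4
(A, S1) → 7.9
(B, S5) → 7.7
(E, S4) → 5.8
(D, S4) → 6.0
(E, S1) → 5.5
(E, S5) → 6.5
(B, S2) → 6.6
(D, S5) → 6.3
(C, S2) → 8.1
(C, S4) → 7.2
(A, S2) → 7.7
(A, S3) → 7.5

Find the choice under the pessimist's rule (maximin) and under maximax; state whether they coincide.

Row minima: A=6.0, B=6.3, C=6.1, D=6.0, E=5.5
Best worst-case = 6.3 → B.
Row maxima: A=7.9, B=7.7, C=8.1, D=7.6, E=7.7
Best best-case = 8.1 → C.

maximin → B; maximax → C (disagree)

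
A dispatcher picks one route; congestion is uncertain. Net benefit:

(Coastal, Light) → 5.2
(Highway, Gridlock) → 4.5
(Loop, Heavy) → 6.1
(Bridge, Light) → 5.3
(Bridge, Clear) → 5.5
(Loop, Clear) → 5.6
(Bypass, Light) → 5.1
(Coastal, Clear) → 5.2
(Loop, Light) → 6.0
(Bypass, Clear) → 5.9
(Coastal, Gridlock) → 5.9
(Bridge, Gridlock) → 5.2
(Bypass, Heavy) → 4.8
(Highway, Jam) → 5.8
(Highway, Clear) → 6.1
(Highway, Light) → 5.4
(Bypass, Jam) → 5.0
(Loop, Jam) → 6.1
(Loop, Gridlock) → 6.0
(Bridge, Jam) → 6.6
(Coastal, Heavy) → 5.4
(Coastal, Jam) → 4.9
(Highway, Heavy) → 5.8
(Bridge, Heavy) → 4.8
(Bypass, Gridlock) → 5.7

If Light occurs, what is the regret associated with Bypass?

0.9

Best payoff under Light is 6.0.
Regret = 6.0 − 5.1 = 0.9.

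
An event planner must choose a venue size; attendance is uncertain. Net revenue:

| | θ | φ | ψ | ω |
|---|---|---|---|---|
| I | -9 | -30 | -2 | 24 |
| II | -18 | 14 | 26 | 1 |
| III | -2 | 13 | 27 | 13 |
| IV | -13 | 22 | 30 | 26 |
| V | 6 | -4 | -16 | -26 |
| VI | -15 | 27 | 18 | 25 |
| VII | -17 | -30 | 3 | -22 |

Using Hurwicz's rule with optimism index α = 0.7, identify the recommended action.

I: 0.7·24 + 0.3·(-30) = 7.8
II: 0.7·26 + 0.3·(-18) = 12.8
III: 0.7·27 + 0.3·(-2) = 18.3
IV: 0.7·30 + 0.3·(-13) = 17.1
V: 0.7·6 + 0.3·(-26) = -3.6
VI: 0.7·27 + 0.3·(-15) = 14.4
VII: 0.7·3 + 0.3·(-30) = -6.9
Highest Hurwicz score = 18.3 → III.

III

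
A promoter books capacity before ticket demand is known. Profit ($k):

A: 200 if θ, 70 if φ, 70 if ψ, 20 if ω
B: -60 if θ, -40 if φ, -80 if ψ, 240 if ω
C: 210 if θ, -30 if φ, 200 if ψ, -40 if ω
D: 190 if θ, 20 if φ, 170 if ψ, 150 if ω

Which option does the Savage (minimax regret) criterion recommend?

D

Column bests: θ=210, φ=70, ψ=200, ω=240.
A regrets: 10, 0, 130, 220 → max 220
B regrets: 270, 110, 280, 0 → max 280
C regrets: 0, 100, 0, 280 → max 280
D regrets: 20, 50, 30, 90 → max 90
Smallest max regret = 90 → D.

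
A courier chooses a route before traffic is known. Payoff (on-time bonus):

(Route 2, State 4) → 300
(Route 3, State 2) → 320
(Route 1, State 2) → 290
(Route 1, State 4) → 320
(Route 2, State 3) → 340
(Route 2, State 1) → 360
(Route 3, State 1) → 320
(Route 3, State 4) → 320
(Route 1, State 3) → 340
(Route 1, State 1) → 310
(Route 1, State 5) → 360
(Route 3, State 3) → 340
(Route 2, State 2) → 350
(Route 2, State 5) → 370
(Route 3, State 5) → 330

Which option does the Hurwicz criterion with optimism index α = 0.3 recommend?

Route 3

Route 1: 0.3·360 + 0.7·290 = 311
Route 2: 0.3·370 + 0.7·300 = 321
Route 3: 0.3·340 + 0.7·320 = 326
Highest Hurwicz score = 326 → Route 3.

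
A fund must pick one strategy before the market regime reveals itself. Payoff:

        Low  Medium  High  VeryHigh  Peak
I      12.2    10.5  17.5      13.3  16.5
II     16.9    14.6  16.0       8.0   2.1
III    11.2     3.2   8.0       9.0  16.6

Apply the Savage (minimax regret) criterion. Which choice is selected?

I

Column bests: Low=16.9, Medium=14.6, High=17.5, VeryHigh=13.3, Peak=16.6.
I regrets: 4.7, 4.1, 0.0, 0.0, 0.1 → max 4.7
II regrets: 0.0, 0.0, 1.5, 5.3, 14.5 → max 14.5
III regrets: 5.7, 11.4, 9.5, 4.3, 0.0 → max 11.4
Smallest max regret = 4.7 → I.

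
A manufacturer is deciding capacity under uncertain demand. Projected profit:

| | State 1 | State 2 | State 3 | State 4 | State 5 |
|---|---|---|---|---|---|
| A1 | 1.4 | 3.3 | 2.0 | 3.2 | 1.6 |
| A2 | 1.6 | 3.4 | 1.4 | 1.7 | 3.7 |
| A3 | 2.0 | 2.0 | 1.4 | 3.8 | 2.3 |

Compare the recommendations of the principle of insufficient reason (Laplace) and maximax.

Row averages: A1=2.3, A2=2.36, A3=2.3
Highest average = 2.36 → A2.
Row maxima: A1=3.3, A2=3.7, A3=3.8
Best best-case = 3.8 → A3.

laplace → A2; maximax → A3 (disagree)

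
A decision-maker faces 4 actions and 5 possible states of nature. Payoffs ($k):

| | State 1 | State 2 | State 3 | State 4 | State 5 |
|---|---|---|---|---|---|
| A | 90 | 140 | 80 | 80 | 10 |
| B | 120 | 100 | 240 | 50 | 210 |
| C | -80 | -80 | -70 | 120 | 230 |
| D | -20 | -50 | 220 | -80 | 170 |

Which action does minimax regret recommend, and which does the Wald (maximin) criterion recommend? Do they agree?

Column bests: State 1=120, State 2=140, State 3=240, State 4=120, State 5=230.
A regrets: 30, 0, 160, 40, 220 → max 220
B regrets: 0, 40, 0, 70, 20 → max 70
C regrets: 200, 220, 310, 0, 0 → max 310
D regrets: 140, 190, 20, 200, 60 → max 200
Smallest max regret = 70 → B.
Row minima: A=10, B=50, C=-80, D=-80
Best worst-case = 50 → B.

minimax regret → B; maximin → B (agree)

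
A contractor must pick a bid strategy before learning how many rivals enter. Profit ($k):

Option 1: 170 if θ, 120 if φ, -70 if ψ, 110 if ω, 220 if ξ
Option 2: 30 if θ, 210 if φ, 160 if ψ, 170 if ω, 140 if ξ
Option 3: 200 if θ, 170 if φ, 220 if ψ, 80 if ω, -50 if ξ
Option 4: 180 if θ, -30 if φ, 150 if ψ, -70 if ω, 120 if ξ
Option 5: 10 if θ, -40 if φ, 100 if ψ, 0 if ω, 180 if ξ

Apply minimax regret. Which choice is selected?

Option 2

Column bests: θ=200, φ=210, ψ=220, ω=170, ξ=220.
Option 1 regrets: 30, 90, 290, 60, 0 → max 290
Option 2 regrets: 170, 0, 60, 0, 80 → max 170
Option 3 regrets: 0, 40, 0, 90, 270 → max 270
Option 4 regrets: 20, 240, 70, 240, 100 → max 240
Option 5 regrets: 190, 250, 120, 170, 40 → max 250
Smallest max regret = 170 → Option 2.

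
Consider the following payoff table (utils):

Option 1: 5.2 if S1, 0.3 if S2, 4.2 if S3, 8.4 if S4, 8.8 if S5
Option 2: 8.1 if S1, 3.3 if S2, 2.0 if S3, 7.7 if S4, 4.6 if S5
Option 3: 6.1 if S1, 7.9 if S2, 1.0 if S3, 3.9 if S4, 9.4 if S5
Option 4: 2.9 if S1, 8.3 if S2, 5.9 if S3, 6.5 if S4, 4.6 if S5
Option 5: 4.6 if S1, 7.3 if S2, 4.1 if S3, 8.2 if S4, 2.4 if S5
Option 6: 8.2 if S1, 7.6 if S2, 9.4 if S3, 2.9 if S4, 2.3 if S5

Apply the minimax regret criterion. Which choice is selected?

Column bests: S1=8.2, S2=8.3, S3=9.4, S4=8.4, S5=9.4.
Option 1 regrets: 3.0, 8.0, 5.2, 0.0, 0.6 → max 8.0
Option 2 regrets: 0.1, 5.0, 7.4, 0.7, 4.8 → max 7.4
Option 3 regrets: 2.1, 0.4, 8.4, 4.5, 0.0 → max 8.4
Option 4 regrets: 5.3, 0.0, 3.5, 1.9, 4.8 → max 5.3
Option 5 regrets: 3.6, 1.0, 5.3, 0.2, 7.0 → max 7.0
Option 6 regrets: 0.0, 0.7, 0.0, 5.5, 7.1 → max 7.1
Smallest max regret = 5.3 → Option 4.

Option 4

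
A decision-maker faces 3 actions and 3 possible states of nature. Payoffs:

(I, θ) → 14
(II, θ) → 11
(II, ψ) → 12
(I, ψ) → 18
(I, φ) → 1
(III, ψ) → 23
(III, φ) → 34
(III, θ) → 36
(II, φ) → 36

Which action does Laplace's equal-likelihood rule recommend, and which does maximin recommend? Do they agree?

Row averages: I=11, II=59/3, III=31
Highest average = 31 → III.
Row minima: I=1, II=11, III=23
Best worst-case = 23 → III.

laplace → III; maximin → III (agree)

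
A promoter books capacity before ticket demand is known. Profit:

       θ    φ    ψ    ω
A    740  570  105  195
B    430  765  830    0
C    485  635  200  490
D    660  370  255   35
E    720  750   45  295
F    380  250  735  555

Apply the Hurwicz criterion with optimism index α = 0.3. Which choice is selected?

F

A: 0.3·740 + 0.7·105 = 295.5
B: 0.3·830 + 0.7·0 = 249
C: 0.3·635 + 0.7·200 = 330.5
D: 0.3·660 + 0.7·35 = 222.5
E: 0.3·750 + 0.7·45 = 256.5
F: 0.3·735 + 0.7·250 = 395.5
Highest Hurwicz score = 395.5 → F.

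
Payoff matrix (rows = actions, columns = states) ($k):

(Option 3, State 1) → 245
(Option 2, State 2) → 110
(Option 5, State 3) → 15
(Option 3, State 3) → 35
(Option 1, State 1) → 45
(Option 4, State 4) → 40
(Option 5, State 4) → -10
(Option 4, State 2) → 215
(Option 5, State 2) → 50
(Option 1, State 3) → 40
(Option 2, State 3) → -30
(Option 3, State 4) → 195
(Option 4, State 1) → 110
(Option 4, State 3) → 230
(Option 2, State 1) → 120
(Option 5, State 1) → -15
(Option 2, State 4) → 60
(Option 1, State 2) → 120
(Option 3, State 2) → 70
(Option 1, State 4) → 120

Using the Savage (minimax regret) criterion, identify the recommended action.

Column bests: State 1=245, State 2=215, State 3=230, State 4=195.
Option 1 regrets: 200, 95, 190, 75 → max 200
Option 2 regrets: 125, 105, 260, 135 → max 260
Option 3 regrets: 0, 145, 195, 0 → max 195
Option 4 regrets: 135, 0, 0, 155 → max 155
Option 5 regrets: 260, 165, 215, 205 → max 260
Smallest max regret = 155 → Option 4.

Option 4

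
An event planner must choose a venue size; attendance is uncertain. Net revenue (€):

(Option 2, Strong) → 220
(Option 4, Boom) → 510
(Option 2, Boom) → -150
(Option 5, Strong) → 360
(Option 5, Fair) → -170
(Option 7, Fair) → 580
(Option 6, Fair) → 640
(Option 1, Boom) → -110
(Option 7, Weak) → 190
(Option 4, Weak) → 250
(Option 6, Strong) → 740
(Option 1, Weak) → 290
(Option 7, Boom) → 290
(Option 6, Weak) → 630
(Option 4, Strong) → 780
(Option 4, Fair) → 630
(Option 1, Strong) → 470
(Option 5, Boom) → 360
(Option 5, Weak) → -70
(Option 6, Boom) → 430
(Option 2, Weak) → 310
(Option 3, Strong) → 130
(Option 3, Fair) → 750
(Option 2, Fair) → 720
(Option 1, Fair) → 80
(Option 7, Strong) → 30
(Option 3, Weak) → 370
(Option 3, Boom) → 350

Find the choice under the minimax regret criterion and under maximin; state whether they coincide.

Column bests: Weak=630, Fair=750, Strong=780, Boom=510.
Option 1 regrets: 340, 670, 310, 620 → max 670
Option 2 regrets: 320, 30, 560, 660 → max 660
Option 3 regrets: 260, 0, 650, 160 → max 650
Option 4 regrets: 380, 120, 0, 0 → max 380
Option 5 regrets: 700, 920, 420, 150 → max 920
Option 6 regrets: 0, 110, 40, 80 → max 110
Option 7 regrets: 440, 170, 750, 220 → max 750
Smallest max regret = 110 → Option 6.
Row minima: Option 1=-110, Option 2=-150, Option 3=130, Option 4=250, Option 5=-170, Option 6=430, Option 7=30
Best worst-case = 430 → Option 6.

minimax regret → Option 6; maximin → Option 6 (agree)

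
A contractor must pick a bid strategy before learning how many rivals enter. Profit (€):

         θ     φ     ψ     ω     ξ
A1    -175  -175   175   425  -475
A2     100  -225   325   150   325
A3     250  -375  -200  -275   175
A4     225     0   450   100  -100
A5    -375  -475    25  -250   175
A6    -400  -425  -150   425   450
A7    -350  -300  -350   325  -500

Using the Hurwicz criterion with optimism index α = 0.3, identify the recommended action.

A1: 0.3·425 + 0.7·(-475) = -205
A2: 0.3·325 + 0.7·(-225) = -60
A3: 0.3·250 + 0.7·(-375) = -187.5
A4: 0.3·450 + 0.7·(-100) = 65
A5: 0.3·175 + 0.7·(-475) = -280
A6: 0.3·450 + 0.7·(-425) = -162.5
A7: 0.3·325 + 0.7·(-500) = -252.5
Highest Hurwicz score = 65 → A4.

A4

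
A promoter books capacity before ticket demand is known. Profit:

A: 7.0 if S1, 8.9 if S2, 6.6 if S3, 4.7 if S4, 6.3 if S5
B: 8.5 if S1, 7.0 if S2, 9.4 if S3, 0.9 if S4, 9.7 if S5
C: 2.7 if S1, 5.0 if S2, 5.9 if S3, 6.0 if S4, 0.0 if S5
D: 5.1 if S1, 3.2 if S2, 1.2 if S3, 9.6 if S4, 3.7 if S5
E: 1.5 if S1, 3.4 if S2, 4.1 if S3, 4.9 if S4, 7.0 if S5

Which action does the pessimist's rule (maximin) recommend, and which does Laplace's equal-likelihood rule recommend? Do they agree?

maximin → A; laplace → B (disagree)

Row minima: A=4.7, B=0.9, C=0.0, D=1.2, E=1.5
Best worst-case = 4.7 → A.
Row averages: A=6.7, B=7.1, C=3.92, D=4.56, E=4.18
Highest average = 7.1 → B.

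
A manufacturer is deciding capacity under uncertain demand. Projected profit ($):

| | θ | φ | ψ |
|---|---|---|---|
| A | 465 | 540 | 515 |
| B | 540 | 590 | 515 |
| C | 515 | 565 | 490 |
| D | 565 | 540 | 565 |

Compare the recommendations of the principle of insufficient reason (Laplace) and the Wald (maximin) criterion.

laplace → D; maximin → D (agree)

Row averages: A=1520/3, B=1645/3, C=1570/3, D=1670/3
Highest average = 1670/3 → D.
Row minima: A=465, B=515, C=490, D=540
Best worst-case = 540 → D.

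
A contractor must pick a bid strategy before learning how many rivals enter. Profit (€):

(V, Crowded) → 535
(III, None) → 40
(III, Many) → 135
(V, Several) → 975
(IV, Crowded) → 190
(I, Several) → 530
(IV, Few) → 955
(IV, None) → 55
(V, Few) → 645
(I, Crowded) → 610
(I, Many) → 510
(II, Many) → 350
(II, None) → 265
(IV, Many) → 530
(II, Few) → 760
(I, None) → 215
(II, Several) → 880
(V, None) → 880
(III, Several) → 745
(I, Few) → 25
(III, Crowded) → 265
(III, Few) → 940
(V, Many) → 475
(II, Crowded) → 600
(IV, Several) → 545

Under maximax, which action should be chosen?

V

Row maxima: I=610, II=880, III=940, IV=955, V=975
Best best-case = 975 → V.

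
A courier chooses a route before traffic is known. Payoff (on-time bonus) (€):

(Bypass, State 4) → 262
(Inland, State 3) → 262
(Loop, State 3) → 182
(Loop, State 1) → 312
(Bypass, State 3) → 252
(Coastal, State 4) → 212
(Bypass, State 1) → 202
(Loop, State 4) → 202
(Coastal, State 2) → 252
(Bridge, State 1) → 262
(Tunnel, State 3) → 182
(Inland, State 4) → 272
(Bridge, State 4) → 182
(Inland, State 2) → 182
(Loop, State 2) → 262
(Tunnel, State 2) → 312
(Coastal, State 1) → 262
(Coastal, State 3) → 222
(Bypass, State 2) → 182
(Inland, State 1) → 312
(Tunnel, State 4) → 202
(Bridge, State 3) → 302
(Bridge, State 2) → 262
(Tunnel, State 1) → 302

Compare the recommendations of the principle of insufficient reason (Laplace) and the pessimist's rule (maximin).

Row averages: Tunnel=249.5, Bridge=252, Loop=239.5, Bypass=224.5, Coastal=237, Inland=257
Highest average = 257 → Inland.
Row minima: Tunnel=182, Bridge=182, Loop=182, Bypass=182, Coastal=212, Inland=182
Best worst-case = 212 → Coastal.

laplace → Inland; maximin → Coastal (disagree)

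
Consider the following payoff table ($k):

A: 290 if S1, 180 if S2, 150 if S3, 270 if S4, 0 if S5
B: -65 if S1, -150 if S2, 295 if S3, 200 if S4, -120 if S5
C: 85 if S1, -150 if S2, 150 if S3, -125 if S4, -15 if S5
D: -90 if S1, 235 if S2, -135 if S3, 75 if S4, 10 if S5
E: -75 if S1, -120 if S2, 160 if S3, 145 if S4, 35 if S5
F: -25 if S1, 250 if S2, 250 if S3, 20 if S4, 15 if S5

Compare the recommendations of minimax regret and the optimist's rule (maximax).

Column bests: S1=290, S2=250, S3=295, S4=270, S5=35.
A regrets: 0, 70, 145, 0, 35 → max 145
B regrets: 355, 400, 0, 70, 155 → max 400
C regrets: 205, 400, 145, 395, 50 → max 400
D regrets: 380, 15, 430, 195, 25 → max 430
E regrets: 365, 370, 135, 125, 0 → max 370
F regrets: 315, 0, 45, 250, 20 → max 315
Smallest max regret = 145 → A.
Row maxima: A=290, B=295, C=150, D=235, E=160, F=250
Best best-case = 295 → B.

minimax regret → A; maximax → B (disagree)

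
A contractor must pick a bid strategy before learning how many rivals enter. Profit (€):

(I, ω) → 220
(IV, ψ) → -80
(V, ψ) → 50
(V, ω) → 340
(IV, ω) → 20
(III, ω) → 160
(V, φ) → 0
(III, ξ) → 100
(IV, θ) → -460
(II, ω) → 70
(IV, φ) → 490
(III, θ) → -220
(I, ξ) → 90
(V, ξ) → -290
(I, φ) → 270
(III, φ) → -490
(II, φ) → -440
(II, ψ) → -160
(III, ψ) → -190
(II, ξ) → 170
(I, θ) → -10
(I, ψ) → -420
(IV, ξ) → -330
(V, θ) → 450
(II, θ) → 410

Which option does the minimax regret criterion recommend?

Column bests: θ=450, φ=490, ψ=50, ω=340, ξ=170.
I regrets: 460, 220, 470, 120, 80 → max 470
II regrets: 40, 930, 210, 270, 0 → max 930
III regrets: 670, 980, 240, 180, 70 → max 980
IV regrets: 910, 0, 130, 320, 500 → max 910
V regrets: 0, 490, 0, 0, 460 → max 490
Smallest max regret = 470 → I.

I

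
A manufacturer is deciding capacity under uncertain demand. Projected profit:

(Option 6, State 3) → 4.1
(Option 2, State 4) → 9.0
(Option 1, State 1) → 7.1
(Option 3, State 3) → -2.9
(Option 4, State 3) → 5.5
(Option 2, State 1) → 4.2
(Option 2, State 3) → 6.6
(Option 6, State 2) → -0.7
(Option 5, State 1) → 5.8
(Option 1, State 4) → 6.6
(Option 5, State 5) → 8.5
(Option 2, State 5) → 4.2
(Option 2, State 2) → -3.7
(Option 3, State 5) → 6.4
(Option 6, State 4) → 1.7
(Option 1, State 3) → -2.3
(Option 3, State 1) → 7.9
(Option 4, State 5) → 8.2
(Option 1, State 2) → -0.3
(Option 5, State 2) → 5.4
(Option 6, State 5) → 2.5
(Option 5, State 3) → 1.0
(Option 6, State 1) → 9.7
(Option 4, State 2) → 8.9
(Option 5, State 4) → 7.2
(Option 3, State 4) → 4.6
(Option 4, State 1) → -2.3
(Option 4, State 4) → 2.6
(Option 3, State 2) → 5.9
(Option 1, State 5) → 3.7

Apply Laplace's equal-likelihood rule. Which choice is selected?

Option 5

Row averages: Option 1=2.96, Option 2=4.06, Option 3=4.38, Option 4=4.58, Option 5=5.58, Option 6=3.46
Highest average = 5.58 → Option 5.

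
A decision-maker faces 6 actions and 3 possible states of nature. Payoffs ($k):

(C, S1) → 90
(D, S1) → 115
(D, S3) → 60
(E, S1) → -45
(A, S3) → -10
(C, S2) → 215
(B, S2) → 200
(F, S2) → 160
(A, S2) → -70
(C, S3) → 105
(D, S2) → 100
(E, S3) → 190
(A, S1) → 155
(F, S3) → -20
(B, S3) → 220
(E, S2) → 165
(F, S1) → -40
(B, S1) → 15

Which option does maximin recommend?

Row minima: A=-70, B=15, C=90, D=60, E=-45, F=-40
Best worst-case = 90 → C.

C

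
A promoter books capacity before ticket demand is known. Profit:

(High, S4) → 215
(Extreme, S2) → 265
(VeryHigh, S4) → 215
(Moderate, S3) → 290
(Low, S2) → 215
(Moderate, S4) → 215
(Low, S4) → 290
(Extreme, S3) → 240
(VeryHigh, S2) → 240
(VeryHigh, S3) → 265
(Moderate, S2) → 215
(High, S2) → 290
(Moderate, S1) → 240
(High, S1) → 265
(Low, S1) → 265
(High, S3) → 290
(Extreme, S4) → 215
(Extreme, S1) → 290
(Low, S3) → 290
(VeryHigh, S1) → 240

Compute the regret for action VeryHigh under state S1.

50

Best payoff under S1 is 290.
Regret = 290 − 240 = 50.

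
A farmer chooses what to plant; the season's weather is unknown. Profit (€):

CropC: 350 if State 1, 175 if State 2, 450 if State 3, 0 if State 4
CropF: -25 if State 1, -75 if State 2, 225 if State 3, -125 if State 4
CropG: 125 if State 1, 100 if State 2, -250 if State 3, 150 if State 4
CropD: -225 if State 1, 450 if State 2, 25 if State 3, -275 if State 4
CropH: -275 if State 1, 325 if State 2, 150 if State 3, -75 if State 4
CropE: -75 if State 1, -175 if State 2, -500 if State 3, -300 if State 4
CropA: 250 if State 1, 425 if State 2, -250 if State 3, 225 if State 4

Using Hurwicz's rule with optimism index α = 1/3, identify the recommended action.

CropC: 1/3·450 + 2/3·0 = 150
CropF: 1/3·225 + 2/3·(-125) = -25/3
CropG: 1/3·150 + 2/3·(-250) = -350/3
CropD: 1/3·450 + 2/3·(-275) = -100/3
CropH: 1/3·325 + 2/3·(-275) = -75
CropE: 1/3·(-75) + 2/3·(-500) = -1075/3
CropA: 1/3·425 + 2/3·(-250) = -25
Highest Hurwicz score = 150 → CropC.

CropC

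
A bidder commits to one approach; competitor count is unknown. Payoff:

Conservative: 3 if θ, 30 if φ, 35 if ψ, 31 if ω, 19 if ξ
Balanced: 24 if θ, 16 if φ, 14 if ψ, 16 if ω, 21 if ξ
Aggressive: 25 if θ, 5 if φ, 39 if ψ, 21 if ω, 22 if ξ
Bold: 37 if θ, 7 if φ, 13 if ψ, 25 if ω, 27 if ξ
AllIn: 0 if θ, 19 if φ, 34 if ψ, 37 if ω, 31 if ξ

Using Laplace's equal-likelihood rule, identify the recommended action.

AllIn

Row averages: Conservative=23.6, Balanced=18.2, Aggressive=22.4, Bold=21.8, AllIn=24.2
Highest average = 24.2 → AllIn.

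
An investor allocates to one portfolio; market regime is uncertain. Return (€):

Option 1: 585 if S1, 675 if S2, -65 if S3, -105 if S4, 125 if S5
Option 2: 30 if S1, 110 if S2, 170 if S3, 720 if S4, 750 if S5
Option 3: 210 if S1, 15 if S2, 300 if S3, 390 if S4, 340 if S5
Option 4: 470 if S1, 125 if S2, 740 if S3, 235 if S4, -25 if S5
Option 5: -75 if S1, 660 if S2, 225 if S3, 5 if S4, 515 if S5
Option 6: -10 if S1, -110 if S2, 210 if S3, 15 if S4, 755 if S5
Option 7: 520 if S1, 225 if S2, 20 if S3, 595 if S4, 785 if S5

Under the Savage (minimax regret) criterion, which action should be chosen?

Option 2

Column bests: S1=585, S2=675, S3=740, S4=720, S5=785.
Option 1 regrets: 0, 0, 805, 825, 660 → max 825
Option 2 regrets: 555, 565, 570, 0, 35 → max 570
Option 3 regrets: 375, 660, 440, 330, 445 → max 660
Option 4 regrets: 115, 550, 0, 485, 810 → max 810
Option 5 regrets: 660, 15, 515, 715, 270 → max 715
Option 6 regrets: 595, 785, 530, 705, 30 → max 785
Option 7 regrets: 65, 450, 720, 125, 0 → max 720
Smallest max regret = 570 → Option 2.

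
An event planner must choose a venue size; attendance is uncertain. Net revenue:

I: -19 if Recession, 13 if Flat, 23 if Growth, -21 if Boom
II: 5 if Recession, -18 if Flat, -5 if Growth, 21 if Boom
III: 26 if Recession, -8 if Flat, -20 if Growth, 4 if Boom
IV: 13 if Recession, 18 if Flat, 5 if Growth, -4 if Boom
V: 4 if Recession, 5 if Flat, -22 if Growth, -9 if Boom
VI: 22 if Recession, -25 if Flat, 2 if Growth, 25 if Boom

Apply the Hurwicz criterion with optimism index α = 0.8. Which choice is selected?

I: 0.8·23 + 0.2·(-21) = 14.2
II: 0.8·21 + 0.2·(-18) = 13.2
III: 0.8·26 + 0.2·(-20) = 16.8
IV: 0.8·18 + 0.2·(-4) = 13.6
V: 0.8·5 + 0.2·(-22) = -0.4
VI: 0.8·25 + 0.2·(-25) = 15
Highest Hurwicz score = 16.8 → III.

III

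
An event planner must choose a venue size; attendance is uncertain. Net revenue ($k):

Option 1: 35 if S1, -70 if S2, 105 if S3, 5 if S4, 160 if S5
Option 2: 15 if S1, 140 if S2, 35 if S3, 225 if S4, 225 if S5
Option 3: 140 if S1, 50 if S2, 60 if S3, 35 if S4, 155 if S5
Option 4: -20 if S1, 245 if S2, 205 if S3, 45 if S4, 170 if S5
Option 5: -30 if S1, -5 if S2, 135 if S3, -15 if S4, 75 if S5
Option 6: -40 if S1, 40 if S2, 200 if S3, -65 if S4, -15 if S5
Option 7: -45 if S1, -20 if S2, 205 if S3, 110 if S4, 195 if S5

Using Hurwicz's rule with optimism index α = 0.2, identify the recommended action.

Option 3

Option 1: 0.2·160 + 0.8·(-70) = -24
Option 2: 0.2·225 + 0.8·15 = 57
Option 3: 0.2·155 + 0.8·35 = 59
Option 4: 0.2·245 + 0.8·(-20) = 33
Option 5: 0.2·135 + 0.8·(-30) = 3
Option 6: 0.2·200 + 0.8·(-65) = -12
Option 7: 0.2·205 + 0.8·(-45) = 5
Highest Hurwicz score = 59 → Option 3.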